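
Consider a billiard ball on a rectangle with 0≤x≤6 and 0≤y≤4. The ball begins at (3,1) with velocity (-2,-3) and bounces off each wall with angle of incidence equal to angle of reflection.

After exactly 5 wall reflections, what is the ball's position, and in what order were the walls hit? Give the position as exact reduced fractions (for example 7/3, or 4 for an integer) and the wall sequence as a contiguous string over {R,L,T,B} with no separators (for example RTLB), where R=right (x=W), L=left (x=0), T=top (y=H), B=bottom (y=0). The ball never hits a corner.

Final position: (17/3,4)
Wall sequence: BLTBT

1. t=1/3 → B at (7/3,0); v=(-2,3)
2. t=7/6 → L at (0,7/2); v=(2,3)
3. t=1/6 → T at (1/3,4); v=(2,-3)
4. t=4/3 → B at (3,0); v=(2,3)
5. t=4/3 → T at (17/3,4); v=(2,-3)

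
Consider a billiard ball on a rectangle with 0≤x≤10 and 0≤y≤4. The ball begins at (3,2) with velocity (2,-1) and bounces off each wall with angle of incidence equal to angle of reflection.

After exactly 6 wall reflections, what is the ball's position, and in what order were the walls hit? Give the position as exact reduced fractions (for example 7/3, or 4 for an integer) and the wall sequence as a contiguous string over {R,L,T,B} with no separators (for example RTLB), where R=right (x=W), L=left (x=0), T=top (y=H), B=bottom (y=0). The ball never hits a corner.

1. t=2 → B at (7,0); v=(2,1)
2. t=3/2 → R at (10,3/2); v=(-2,1)
3. t=5/2 → T at (5,4); v=(-2,-1)
4. t=5/2 → L at (0,3/2); v=(2,-1)
5. t=3/2 → B at (3,0); v=(2,1)
6. t=7/2 → R at (10,7/2); v=(-2,1)

Final position: (10,7/2)
Wall sequence: BRTLBR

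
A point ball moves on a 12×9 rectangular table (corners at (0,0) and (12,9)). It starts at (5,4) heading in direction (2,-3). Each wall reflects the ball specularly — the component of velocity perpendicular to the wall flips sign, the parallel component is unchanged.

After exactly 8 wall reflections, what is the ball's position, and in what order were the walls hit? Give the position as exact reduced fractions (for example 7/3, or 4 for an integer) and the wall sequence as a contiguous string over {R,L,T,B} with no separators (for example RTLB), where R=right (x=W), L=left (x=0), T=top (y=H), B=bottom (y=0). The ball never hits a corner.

1. t=4/3 → B at (23/3,0); v=(2,3)
2. t=13/6 → R at (12,13/2); v=(-2,3)
3. t=5/6 → T at (31/3,9); v=(-2,-3)
4. t=3 → B at (13/3,0); v=(-2,3)
5. t=13/6 → L at (0,13/2); v=(2,3)
6. t=5/6 → T at (5/3,9); v=(2,-3)
7. t=3 → B at (23/3,0); v=(2,3)
8. t=13/6 → R at (12,13/2); v=(-2,3)

Final position: (12,13/2)
Wall sequence: BRTBLTBR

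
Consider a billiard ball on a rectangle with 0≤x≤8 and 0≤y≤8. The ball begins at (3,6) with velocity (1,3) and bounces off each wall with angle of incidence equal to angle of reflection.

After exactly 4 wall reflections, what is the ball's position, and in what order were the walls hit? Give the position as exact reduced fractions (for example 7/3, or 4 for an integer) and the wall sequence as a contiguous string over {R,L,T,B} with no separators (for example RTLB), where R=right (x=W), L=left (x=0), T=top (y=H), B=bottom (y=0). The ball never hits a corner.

Final position: (7,8)
Wall sequence: TBRT

1. t=2/3 → T at (11/3,8); v=(1,-3)
2. t=8/3 → B at (19/3,0); v=(1,3)
3. t=5/3 → R at (8,5); v=(-1,3)
4. t=1 → T at (7,8); v=(-1,-3)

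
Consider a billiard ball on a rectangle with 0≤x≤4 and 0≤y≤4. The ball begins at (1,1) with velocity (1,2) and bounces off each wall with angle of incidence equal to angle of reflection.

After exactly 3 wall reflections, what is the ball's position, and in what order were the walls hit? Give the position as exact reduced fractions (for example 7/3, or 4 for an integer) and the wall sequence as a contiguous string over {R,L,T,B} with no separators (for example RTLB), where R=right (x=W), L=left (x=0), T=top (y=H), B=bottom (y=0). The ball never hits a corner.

Final position: (7/2,0)
Wall sequence: TRB

1. t=3/2 → T at (5/2,4); v=(1,-2)
2. t=3/2 → R at (4,1); v=(-1,-2)
3. t=1/2 → B at (7/2,0); v=(-1,2)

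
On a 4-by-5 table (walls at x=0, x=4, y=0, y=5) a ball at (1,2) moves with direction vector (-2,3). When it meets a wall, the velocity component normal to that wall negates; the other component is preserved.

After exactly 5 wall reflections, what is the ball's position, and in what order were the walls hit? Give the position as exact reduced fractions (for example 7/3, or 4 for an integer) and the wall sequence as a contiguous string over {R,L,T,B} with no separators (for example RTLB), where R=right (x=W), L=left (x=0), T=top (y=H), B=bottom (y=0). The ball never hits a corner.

Final position: (1/3,5)
Wall sequence: LTRBT

1. t=1/2 → L at (0,7/2); v=(2,3)
2. t=1/2 → T at (1,5); v=(2,-3)
3. t=3/2 → R at (4,1/2); v=(-2,-3)
4. t=1/6 → B at (11/3,0); v=(-2,3)
5. t=5/3 → T at (1/3,5); v=(-2,-3)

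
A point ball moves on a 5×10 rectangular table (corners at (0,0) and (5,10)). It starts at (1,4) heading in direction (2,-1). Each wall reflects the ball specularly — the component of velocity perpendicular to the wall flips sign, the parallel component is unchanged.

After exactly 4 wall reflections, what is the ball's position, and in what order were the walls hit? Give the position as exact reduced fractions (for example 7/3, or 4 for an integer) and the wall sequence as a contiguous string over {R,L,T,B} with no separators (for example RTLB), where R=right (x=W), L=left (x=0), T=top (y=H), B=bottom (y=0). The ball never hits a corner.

Final position: (5,3)
Wall sequence: RBLR

1. t=2 → R at (5,2); v=(-2,-1)
2. t=2 → B at (1,0); v=(-2,1)
3. t=1/2 → L at (0,1/2); v=(2,1)
4. t=5/2 → R at (5,3); v=(-2,1)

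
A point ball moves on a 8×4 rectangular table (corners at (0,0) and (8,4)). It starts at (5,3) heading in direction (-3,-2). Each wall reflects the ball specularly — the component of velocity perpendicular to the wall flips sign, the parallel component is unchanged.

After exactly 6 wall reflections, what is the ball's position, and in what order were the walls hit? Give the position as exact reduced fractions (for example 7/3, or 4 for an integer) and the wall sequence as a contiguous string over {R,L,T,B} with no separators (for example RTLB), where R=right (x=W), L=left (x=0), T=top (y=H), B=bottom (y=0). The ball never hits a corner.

Final position: (0,3)
Wall sequence: BLTRBL

1. t=3/2 → B at (1/2,0); v=(-3,2)
2. t=1/6 → L at (0,1/3); v=(3,2)
3. t=11/6 → T at (11/2,4); v=(3,-2)
4. t=5/6 → R at (8,7/3); v=(-3,-2)
5. t=7/6 → B at (9/2,0); v=(-3,2)
6. t=3/2 → L at (0,3); v=(3,2)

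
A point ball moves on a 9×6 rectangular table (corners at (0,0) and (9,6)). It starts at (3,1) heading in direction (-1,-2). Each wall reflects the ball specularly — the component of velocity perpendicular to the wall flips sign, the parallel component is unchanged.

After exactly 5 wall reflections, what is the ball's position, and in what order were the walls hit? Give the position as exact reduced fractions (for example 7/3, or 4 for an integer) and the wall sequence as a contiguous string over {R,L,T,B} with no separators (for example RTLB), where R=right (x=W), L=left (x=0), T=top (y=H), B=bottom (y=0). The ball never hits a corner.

Final position: (13/2,6)
Wall sequence: BLTBT

1. t=1/2 → B at (5/2,0); v=(-1,2)
2. t=5/2 → L at (0,5); v=(1,2)
3. t=1/2 → T at (1/2,6); v=(1,-2)
4. t=3 → B at (7/2,0); v=(1,2)
5. t=3 → T at (13/2,6); v=(1,-2)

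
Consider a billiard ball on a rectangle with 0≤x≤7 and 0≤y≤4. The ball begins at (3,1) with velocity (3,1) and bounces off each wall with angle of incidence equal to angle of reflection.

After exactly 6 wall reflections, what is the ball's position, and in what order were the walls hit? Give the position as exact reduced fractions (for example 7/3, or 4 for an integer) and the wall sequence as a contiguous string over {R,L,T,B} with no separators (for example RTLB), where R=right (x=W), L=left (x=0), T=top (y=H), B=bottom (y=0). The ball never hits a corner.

1. t=4/3 → R at (7,7/3); v=(-3,1)
2. t=5/3 → T at (2,4); v=(-3,-1)
3. t=2/3 → L at (0,10/3); v=(3,-1)
4. t=7/3 → R at (7,1); v=(-3,-1)
5. t=1 → B at (4,0); v=(-3,1)
6. t=4/3 → L at (0,4/3); v=(3,1)

Final position: (0,4/3)
Wall sequence: RTLRBL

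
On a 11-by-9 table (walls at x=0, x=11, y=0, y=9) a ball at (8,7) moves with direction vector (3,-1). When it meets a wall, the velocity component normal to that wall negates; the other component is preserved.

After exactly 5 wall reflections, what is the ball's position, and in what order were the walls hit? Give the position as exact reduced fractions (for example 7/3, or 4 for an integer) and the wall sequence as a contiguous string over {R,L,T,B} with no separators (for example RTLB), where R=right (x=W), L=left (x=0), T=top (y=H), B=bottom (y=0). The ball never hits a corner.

1. t=1 → R at (11,6); v=(-3,-1)
2. t=11/3 → L at (0,7/3); v=(3,-1)
3. t=7/3 → B at (7,0); v=(3,1)
4. t=4/3 → R at (11,4/3); v=(-3,1)
5. t=11/3 → L at (0,5); v=(3,1)

Final position: (0,5)
Wall sequence: RLBRL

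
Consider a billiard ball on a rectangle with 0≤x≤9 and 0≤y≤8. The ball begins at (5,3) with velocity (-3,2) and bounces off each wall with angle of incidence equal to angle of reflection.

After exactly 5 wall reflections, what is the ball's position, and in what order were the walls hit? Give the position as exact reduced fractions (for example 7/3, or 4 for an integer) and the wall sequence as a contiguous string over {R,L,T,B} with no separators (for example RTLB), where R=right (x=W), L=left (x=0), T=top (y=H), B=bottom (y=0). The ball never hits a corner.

1. t=5/3 → L at (0,19/3); v=(3,2)
2. t=5/6 → T at (5/2,8); v=(3,-2)
3. t=13/6 → R at (9,11/3); v=(-3,-2)
4. t=11/6 → B at (7/2,0); v=(-3,2)
5. t=7/6 → L at (0,7/3); v=(3,2)

Final position: (0,7/3)
Wall sequence: LTRBL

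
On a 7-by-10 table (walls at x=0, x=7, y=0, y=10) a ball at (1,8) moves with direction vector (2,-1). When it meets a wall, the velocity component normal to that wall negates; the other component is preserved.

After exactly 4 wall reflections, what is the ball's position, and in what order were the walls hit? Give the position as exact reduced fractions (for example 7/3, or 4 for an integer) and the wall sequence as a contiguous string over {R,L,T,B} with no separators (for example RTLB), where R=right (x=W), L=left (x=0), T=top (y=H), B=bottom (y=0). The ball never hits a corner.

1. t=3 → R at (7,5); v=(-2,-1)
2. t=7/2 → L at (0,3/2); v=(2,-1)
3. t=3/2 → B at (3,0); v=(2,1)
4. t=2 → R at (7,2); v=(-2,1)

Final position: (7,2)
Wall sequence: RLBR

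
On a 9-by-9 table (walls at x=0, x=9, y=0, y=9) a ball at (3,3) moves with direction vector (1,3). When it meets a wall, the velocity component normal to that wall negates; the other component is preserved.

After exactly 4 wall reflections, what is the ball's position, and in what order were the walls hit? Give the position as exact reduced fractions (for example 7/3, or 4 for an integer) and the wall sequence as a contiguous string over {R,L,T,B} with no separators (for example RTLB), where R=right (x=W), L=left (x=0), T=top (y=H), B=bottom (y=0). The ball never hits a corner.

1. t=2 → T at (5,9); v=(1,-3)
2. t=3 → B at (8,0); v=(1,3)
3. t=1 → R at (9,3); v=(-1,3)
4. t=2 → T at (7,9); v=(-1,-3)

Final position: (7,9)
Wall sequence: TBRT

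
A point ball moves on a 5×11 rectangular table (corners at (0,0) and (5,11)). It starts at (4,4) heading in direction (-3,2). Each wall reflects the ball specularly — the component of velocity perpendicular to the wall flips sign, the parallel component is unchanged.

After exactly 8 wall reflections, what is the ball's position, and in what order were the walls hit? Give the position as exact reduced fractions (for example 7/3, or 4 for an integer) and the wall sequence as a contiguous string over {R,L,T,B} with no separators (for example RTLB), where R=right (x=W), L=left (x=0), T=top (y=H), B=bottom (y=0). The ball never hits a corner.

1. t=4/3 → L at (0,20/3); v=(3,2)
2. t=5/3 → R at (5,10); v=(-3,2)
3. t=1/2 → T at (7/2,11); v=(-3,-2)
4. t=7/6 → L at (0,26/3); v=(3,-2)
5. t=5/3 → R at (5,16/3); v=(-3,-2)
6. t=5/3 → L at (0,2); v=(3,-2)
7. t=1 → B at (3,0); v=(3,2)
8. t=2/3 → R at (5,4/3); v=(-3,2)

Final position: (5,4/3)
Wall sequence: LRTLRLBR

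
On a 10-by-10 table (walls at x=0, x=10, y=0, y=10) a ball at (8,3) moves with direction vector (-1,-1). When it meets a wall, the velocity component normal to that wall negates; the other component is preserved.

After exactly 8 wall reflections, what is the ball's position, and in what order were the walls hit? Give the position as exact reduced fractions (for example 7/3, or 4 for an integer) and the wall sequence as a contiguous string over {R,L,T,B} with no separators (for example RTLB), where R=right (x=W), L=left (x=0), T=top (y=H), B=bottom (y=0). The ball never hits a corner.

1. t=3 → B at (5,0); v=(-1,1)
2. t=5 → L at (0,5); v=(1,1)
3. t=5 → T at (5,10); v=(1,-1)
4. t=5 → R at (10,5); v=(-1,-1)
5. t=5 → B at (5,0); v=(-1,1)
6. t=5 → L at (0,5); v=(1,1)
7. t=5 → T at (5,10); v=(1,-1)
8. t=5 → R at (10,5); v=(-1,-1)

Final position: (10,5)
Wall sequence: BLTRBLTR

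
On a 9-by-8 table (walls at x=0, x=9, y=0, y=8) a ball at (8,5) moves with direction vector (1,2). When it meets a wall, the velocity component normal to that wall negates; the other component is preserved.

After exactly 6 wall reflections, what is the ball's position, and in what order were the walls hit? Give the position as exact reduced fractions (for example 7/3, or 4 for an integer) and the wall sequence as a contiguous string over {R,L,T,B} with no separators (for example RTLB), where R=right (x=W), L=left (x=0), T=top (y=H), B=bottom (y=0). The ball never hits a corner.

1. t=1 → R at (9,7); v=(-1,2)
2. t=1/2 → T at (17/2,8); v=(-1,-2)
3. t=4 → B at (9/2,0); v=(-1,2)
4. t=4 → T at (1/2,8); v=(-1,-2)
5. t=1/2 → L at (0,7); v=(1,-2)
6. t=7/2 → B at (7/2,0); v=(1,2)

Final position: (7/2,0)
Wall sequence: RTBTLB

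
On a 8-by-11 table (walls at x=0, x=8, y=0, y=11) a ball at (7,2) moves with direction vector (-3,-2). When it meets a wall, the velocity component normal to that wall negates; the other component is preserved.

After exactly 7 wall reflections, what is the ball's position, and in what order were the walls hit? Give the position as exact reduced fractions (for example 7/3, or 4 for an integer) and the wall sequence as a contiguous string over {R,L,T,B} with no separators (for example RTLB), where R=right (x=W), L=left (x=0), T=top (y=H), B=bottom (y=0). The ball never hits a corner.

Final position: (3,0)
Wall sequence: BLRTLRB

1. t=1 → B at (4,0); v=(-3,2)
2. t=4/3 → L at (0,8/3); v=(3,2)
3. t=8/3 → R at (8,8); v=(-3,2)
4. t=3/2 → T at (7/2,11); v=(-3,-2)
5. t=7/6 → L at (0,26/3); v=(3,-2)
6. t=8/3 → R at (8,10/3); v=(-3,-2)
7. t=5/3 → B at (3,0); v=(-3,2)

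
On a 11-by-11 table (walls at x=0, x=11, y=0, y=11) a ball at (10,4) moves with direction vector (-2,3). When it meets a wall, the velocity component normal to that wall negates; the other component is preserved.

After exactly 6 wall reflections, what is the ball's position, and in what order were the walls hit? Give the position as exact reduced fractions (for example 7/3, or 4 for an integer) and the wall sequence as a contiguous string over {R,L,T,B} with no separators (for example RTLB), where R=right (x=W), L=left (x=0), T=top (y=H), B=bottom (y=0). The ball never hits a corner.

Final position: (16/3,0)
Wall sequence: TLBTRB

1. t=7/3 → T at (16/3,11); v=(-2,-3)
2. t=8/3 → L at (0,3); v=(2,-3)
3. t=1 → B at (2,0); v=(2,3)
4. t=11/3 → T at (28/3,11); v=(2,-3)
5. t=5/6 → R at (11,17/2); v=(-2,-3)
6. t=17/6 → B at (16/3,0); v=(-2,3)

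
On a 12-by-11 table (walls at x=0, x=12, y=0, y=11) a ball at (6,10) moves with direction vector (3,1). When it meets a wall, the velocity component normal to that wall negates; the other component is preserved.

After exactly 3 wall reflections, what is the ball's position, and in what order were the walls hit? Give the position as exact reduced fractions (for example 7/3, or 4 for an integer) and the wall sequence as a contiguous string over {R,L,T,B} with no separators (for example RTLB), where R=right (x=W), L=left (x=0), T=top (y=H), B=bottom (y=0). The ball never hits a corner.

1. t=1 → T at (9,11); v=(3,-1)
2. t=1 → R at (12,10); v=(-3,-1)
3. t=4 → L at (0,6); v=(3,-1)

Final position: (0,6)
Wall sequence: TRL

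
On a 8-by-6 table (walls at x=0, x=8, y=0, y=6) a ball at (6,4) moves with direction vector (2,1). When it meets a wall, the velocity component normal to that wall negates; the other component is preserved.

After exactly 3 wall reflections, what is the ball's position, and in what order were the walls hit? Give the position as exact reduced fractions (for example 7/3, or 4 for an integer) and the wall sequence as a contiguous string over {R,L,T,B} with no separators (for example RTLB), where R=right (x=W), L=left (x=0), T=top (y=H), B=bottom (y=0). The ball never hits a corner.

Final position: (0,3)
Wall sequence: RTL

1. t=1 → R at (8,5); v=(-2,1)
2. t=1 → T at (6,6); v=(-2,-1)
3. t=3 → L at (0,3); v=(2,-1)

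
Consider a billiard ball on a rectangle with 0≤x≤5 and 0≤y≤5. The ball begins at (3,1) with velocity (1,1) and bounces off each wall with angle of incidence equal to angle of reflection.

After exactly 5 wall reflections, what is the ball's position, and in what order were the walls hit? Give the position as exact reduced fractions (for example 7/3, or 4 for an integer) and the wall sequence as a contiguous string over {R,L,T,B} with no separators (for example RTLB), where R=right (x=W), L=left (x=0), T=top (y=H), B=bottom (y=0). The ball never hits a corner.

Final position: (5,3)
Wall sequence: RTLBR

1. t=2 → R at (5,3); v=(-1,1)
2. t=2 → T at (3,5); v=(-1,-1)
3. t=3 → L at (0,2); v=(1,-1)
4. t=2 → B at (2,0); v=(1,1)
5. t=3 → R at (5,3); v=(-1,1)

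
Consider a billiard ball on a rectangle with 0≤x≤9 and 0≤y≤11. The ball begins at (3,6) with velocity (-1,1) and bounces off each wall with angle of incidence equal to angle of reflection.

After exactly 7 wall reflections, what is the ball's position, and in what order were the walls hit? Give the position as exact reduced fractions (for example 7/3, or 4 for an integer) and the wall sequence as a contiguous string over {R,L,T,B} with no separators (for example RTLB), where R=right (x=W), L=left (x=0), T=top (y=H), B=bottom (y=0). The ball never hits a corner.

1. t=3 → L at (0,9); v=(1,1)
2. t=2 → T at (2,11); v=(1,-1)
3. t=7 → R at (9,4); v=(-1,-1)
4. t=4 → B at (5,0); v=(-1,1)
5. t=5 → L at (0,5); v=(1,1)
6. t=6 → T at (6,11); v=(1,-1)
7. t=3 → R at (9,8); v=(-1,-1)

Final position: (9,8)
Wall sequence: LTRBLTR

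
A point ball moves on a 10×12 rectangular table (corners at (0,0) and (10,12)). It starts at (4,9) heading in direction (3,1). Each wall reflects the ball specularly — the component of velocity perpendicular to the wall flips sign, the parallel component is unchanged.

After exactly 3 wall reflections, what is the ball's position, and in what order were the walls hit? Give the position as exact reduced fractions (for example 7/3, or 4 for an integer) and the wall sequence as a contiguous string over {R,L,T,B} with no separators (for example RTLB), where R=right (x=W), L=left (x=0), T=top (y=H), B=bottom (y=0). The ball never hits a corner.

1. t=2 → R at (10,11); v=(-3,1)
2. t=1 → T at (7,12); v=(-3,-1)
3. t=7/3 → L at (0,29/3); v=(3,-1)

Final position: (0,29/3)
Wall sequence: RTL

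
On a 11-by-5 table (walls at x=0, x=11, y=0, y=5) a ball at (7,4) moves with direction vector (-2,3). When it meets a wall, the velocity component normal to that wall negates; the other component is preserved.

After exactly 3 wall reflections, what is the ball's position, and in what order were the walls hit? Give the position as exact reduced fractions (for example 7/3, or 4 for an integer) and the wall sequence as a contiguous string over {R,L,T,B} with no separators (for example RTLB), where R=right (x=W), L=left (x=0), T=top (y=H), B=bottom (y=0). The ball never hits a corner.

Final position: (0,9/2)
Wall sequence: TBL

1. t=1/3 → T at (19/3,5); v=(-2,-3)
2. t=5/3 → B at (3,0); v=(-2,3)
3. t=3/2 → L at (0,9/2); v=(2,3)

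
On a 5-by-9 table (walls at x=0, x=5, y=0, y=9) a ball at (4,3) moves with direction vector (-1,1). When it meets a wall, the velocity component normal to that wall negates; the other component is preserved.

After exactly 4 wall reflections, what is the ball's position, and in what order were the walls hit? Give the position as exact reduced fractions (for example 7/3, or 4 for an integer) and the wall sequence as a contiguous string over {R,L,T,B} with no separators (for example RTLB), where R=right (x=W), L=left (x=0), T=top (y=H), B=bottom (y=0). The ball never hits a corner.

1. t=4 → L at (0,7); v=(1,1)
2. t=2 → T at (2,9); v=(1,-1)
3. t=3 → R at (5,6); v=(-1,-1)
4. t=5 → L at (0,1); v=(1,-1)

Final position: (0,1)
Wall sequence: LTRL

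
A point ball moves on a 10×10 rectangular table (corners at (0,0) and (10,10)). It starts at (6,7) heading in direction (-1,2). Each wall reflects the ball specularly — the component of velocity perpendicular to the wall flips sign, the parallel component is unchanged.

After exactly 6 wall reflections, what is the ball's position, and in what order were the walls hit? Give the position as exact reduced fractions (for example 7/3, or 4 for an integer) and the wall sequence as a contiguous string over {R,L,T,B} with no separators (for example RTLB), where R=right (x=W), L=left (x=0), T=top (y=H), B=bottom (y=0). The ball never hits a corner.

1. t=3/2 → T at (9/2,10); v=(-1,-2)
2. t=9/2 → L at (0,1); v=(1,-2)
3. t=1/2 → B at (1/2,0); v=(1,2)
4. t=5 → T at (11/2,10); v=(1,-2)
5. t=9/2 → R at (10,1); v=(-1,-2)
6. t=1/2 → B at (19/2,0); v=(-1,2)

Final position: (19/2,0)
Wall sequence: TLBTRB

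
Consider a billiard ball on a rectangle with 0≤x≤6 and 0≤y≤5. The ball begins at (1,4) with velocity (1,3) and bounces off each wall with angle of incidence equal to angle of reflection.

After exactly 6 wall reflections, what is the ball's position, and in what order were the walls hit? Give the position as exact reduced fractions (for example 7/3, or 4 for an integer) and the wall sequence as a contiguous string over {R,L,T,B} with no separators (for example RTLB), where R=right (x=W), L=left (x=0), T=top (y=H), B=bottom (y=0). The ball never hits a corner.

Final position: (4,5)
Wall sequence: TBTRBT

1. t=1/3 → T at (4/3,5); v=(1,-3)
2. t=5/3 → B at (3,0); v=(1,3)
3. t=5/3 → T at (14/3,5); v=(1,-3)
4. t=4/3 → R at (6,1); v=(-1,-3)
5. t=1/3 → B at (17/3,0); v=(-1,3)
6. t=5/3 → T at (4,5); v=(-1,-3)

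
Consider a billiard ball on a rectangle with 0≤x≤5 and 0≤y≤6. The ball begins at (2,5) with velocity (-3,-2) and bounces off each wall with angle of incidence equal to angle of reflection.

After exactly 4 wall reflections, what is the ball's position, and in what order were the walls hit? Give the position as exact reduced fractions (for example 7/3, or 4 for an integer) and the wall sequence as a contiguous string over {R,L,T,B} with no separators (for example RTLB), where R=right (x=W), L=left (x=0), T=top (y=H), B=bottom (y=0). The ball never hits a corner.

1. t=2/3 → L at (0,11/3); v=(3,-2)
2. t=5/3 → R at (5,1/3); v=(-3,-2)
3. t=1/6 → B at (9/2,0); v=(-3,2)
4. t=3/2 → L at (0,3); v=(3,2)

Final position: (0,3)
Wall sequence: LRBL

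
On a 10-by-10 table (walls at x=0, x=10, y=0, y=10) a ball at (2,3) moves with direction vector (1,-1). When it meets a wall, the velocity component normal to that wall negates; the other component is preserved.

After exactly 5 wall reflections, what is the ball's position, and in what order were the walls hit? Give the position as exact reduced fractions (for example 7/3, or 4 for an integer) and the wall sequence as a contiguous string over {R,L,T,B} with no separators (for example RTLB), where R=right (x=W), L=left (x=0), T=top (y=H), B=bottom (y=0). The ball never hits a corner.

Final position: (5,0)
Wall sequence: BRTLB

1. t=3 → B at (5,0); v=(1,1)
2. t=5 → R at (10,5); v=(-1,1)
3. t=5 → T at (5,10); v=(-1,-1)
4. t=5 → L at (0,5); v=(1,-1)
5. t=5 → B at (5,0); v=(1,1)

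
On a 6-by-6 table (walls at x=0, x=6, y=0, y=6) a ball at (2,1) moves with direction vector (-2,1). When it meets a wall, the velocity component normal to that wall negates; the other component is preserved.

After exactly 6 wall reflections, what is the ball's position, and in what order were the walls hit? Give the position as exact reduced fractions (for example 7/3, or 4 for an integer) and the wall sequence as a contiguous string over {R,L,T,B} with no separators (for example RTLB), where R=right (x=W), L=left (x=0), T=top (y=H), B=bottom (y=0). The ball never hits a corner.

1. t=1 → L at (0,2); v=(2,1)
2. t=3 → R at (6,5); v=(-2,1)
3. t=1 → T at (4,6); v=(-2,-1)
4. t=2 → L at (0,4); v=(2,-1)
5. t=3 → R at (6,1); v=(-2,-1)
6. t=1 → B at (4,0); v=(-2,1)

Final position: (4,0)
Wall sequence: LRTLRB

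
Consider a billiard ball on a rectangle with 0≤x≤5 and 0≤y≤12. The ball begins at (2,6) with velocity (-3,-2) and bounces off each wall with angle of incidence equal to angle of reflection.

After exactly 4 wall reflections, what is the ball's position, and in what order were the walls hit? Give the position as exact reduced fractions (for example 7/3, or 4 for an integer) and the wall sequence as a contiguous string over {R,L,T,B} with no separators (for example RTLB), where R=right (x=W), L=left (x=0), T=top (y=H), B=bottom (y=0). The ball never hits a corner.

Final position: (0,2)
Wall sequence: LRBL

1. t=2/3 → L at (0,14/3); v=(3,-2)
2. t=5/3 → R at (5,4/3); v=(-3,-2)
3. t=2/3 → B at (3,0); v=(-3,2)
4. t=1 → L at (0,2); v=(3,2)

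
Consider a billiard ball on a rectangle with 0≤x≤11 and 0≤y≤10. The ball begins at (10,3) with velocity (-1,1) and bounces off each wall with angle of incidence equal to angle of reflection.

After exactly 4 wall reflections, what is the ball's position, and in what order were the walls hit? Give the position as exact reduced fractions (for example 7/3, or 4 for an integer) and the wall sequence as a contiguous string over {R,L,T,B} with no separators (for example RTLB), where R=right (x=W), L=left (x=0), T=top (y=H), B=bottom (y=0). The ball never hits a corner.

Final position: (11,4)
Wall sequence: TLBR

1. t=7 → T at (3,10); v=(-1,-1)
2. t=3 → L at (0,7); v=(1,-1)
3. t=7 → B at (7,0); v=(1,1)
4. t=4 → R at (11,4); v=(-1,1)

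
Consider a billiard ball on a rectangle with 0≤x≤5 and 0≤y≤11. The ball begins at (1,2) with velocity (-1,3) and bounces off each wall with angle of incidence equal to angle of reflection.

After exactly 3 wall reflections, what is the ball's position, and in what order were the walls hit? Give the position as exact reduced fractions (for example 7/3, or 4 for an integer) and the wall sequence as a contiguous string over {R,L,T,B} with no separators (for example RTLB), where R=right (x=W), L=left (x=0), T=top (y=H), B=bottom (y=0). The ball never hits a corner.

1. t=1 → L at (0,5); v=(1,3)
2. t=2 → T at (2,11); v=(1,-3)
3. t=3 → R at (5,2); v=(-1,-3)

Final position: (5,2)
Wall sequence: LTR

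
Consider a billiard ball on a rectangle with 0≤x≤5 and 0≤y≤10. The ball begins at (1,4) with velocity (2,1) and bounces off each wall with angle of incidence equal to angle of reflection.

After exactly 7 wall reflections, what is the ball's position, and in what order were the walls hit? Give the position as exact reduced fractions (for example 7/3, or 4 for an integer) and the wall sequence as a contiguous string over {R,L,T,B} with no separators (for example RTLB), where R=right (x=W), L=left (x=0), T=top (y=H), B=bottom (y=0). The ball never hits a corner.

1. t=2 → R at (5,6); v=(-2,1)
2. t=5/2 → L at (0,17/2); v=(2,1)
3. t=3/2 → T at (3,10); v=(2,-1)
4. t=1 → R at (5,9); v=(-2,-1)
5. t=5/2 → L at (0,13/2); v=(2,-1)
6. t=5/2 → R at (5,4); v=(-2,-1)
7. t=5/2 → L at (0,3/2); v=(2,-1)

Final position: (0,3/2)
Wall sequence: RLTRLRL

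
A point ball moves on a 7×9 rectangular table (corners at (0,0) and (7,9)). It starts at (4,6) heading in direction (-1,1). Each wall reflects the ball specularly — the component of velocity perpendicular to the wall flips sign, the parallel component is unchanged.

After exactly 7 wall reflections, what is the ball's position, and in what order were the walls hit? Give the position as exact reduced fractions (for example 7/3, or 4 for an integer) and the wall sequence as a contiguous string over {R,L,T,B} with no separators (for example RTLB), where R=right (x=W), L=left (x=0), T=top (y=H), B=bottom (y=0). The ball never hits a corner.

1. t=3 → T at (1,9); v=(-1,-1)
2. t=1 → L at (0,8); v=(1,-1)
3. t=7 → R at (7,1); v=(-1,-1)
4. t=1 → B at (6,0); v=(-1,1)
5. t=6 → L at (0,6); v=(1,1)
6. t=3 → T at (3,9); v=(1,-1)
7. t=4 → R at (7,5); v=(-1,-1)

Final position: (7,5)
Wall sequence: TLRBLTR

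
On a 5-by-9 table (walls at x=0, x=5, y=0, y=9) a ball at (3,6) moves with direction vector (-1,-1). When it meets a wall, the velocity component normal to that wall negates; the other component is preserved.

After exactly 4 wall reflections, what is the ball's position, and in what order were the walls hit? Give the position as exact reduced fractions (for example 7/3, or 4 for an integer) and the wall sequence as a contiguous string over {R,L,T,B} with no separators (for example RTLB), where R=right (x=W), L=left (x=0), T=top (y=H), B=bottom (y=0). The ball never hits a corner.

Final position: (0,7)
Wall sequence: LBRL

1. t=3 → L at (0,3); v=(1,-1)
2. t=3 → B at (3,0); v=(1,1)
3. t=2 → R at (5,2); v=(-1,1)
4. t=5 → L at (0,7); v=(1,1)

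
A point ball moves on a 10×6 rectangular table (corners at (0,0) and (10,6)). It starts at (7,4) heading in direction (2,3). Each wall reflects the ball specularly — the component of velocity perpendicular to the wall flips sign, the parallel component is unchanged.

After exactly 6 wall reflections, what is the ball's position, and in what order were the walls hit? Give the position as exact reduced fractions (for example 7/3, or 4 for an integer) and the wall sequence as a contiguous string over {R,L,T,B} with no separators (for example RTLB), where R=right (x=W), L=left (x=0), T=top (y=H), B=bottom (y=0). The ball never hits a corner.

1. t=2/3 → T at (25/3,6); v=(2,-3)
2. t=5/6 → R at (10,7/2); v=(-2,-3)
3. t=7/6 → B at (23/3,0); v=(-2,3)
4. t=2 → T at (11/3,6); v=(-2,-3)
5. t=11/6 → L at (0,1/2); v=(2,-3)
6. t=1/6 → B at (1/3,0); v=(2,3)

Final position: (1/3,0)
Wall sequence: TRBTLB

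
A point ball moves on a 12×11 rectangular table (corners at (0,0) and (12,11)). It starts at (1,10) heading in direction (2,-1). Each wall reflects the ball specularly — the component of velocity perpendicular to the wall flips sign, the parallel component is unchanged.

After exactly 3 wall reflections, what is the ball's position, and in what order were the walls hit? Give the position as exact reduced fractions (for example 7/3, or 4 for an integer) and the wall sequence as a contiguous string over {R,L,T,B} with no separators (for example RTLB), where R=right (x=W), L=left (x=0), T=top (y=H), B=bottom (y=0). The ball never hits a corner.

1. t=11/2 → R at (12,9/2); v=(-2,-1)
2. t=9/2 → B at (3,0); v=(-2,1)
3. t=3/2 → L at (0,3/2); v=(2,1)

Final position: (0,3/2)
Wall sequence: RBL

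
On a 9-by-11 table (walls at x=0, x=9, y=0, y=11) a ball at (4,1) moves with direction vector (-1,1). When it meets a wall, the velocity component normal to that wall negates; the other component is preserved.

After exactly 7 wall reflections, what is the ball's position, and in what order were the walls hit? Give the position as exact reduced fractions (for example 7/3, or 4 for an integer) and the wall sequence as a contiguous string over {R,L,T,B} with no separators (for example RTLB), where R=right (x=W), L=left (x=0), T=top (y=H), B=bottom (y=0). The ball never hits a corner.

Final position: (8,11)
Wall sequence: LTRBLRT

1. t=4 → L at (0,5); v=(1,1)
2. t=6 → T at (6,11); v=(1,-1)
3. t=3 → R at (9,8); v=(-1,-1)
4. t=8 → B at (1,0); v=(-1,1)
5. t=1 → L at (0,1); v=(1,1)
6. t=9 → R at (9,10); v=(-1,1)
7. t=1 → T at (8,11); v=(-1,-1)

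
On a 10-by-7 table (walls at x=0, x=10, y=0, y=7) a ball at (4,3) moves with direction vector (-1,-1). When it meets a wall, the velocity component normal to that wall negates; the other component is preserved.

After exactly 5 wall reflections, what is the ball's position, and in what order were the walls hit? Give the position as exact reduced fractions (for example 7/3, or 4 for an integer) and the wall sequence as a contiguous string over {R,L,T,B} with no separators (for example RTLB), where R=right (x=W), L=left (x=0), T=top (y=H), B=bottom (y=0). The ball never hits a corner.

1. t=3 → B at (1,0); v=(-1,1)
2. t=1 → L at (0,1); v=(1,1)
3. t=6 → T at (6,7); v=(1,-1)
4. t=4 → R at (10,3); v=(-1,-1)
5. t=3 → B at (7,0); v=(-1,1)

Final position: (7,0)
Wall sequence: BLTRB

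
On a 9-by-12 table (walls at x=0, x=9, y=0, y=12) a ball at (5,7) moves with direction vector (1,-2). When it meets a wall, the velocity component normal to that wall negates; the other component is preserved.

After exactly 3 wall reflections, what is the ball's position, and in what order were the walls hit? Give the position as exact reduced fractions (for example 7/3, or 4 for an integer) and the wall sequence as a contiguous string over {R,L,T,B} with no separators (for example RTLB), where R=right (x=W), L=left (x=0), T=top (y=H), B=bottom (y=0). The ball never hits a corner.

Final position: (7/2,12)
Wall sequence: BRT

1. t=7/2 → B at (17/2,0); v=(1,2)
2. t=1/2 → R at (9,1); v=(-1,2)
3. t=11/2 → T at (7/2,12); v=(-1,-2)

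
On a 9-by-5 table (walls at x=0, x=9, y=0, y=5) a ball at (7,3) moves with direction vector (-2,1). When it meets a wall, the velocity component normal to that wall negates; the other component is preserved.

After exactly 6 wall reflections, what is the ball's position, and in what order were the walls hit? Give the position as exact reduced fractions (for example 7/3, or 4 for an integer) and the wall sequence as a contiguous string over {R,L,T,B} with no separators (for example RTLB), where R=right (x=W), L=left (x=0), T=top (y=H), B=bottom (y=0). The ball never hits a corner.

Final position: (0,9/2)
Wall sequence: TLBRTL

1. t=2 → T at (3,5); v=(-2,-1)
2. t=3/2 → L at (0,7/2); v=(2,-1)
3. t=7/2 → B at (7,0); v=(2,1)
4. t=1 → R at (9,1); v=(-2,1)
5. t=4 → T at (1,5); v=(-2,-1)
6. t=1/2 → L at (0,9/2); v=(2,-1)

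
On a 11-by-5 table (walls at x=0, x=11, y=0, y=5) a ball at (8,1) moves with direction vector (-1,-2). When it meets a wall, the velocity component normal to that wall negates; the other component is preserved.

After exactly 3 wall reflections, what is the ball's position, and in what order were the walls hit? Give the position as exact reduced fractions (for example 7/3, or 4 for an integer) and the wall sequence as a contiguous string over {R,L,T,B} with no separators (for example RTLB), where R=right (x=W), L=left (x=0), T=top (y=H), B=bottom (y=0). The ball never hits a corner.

Final position: (5/2,0)
Wall sequence: BTB

1. t=1/2 → B at (15/2,0); v=(-1,2)
2. t=5/2 → T at (5,5); v=(-1,-2)
3. t=5/2 → B at (5/2,0); v=(-1,2)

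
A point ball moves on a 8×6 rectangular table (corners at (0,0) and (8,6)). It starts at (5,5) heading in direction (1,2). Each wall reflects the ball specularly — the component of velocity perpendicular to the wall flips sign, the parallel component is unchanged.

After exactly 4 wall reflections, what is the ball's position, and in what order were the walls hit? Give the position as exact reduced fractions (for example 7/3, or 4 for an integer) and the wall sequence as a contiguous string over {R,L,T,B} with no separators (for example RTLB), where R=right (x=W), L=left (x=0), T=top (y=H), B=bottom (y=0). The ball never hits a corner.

1. t=1/2 → T at (11/2,6); v=(1,-2)
2. t=5/2 → R at (8,1); v=(-1,-2)
3. t=1/2 → B at (15/2,0); v=(-1,2)
4. t=3 → T at (9/2,6); v=(-1,-2)

Final position: (9/2,6)
Wall sequence: TRBT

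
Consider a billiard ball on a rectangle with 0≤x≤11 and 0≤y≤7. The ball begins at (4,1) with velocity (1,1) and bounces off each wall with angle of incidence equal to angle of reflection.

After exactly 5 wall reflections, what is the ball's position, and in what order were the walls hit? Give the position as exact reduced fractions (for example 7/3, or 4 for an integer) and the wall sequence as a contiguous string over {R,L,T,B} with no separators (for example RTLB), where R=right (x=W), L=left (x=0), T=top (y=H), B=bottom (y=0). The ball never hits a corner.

1. t=6 → T at (10,7); v=(1,-1)
2. t=1 → R at (11,6); v=(-1,-1)
3. t=6 → B at (5,0); v=(-1,1)
4. t=5 → L at (0,5); v=(1,1)
5. t=2 → T at (2,7); v=(1,-1)

Final position: (2,7)
Wall sequence: TRBLT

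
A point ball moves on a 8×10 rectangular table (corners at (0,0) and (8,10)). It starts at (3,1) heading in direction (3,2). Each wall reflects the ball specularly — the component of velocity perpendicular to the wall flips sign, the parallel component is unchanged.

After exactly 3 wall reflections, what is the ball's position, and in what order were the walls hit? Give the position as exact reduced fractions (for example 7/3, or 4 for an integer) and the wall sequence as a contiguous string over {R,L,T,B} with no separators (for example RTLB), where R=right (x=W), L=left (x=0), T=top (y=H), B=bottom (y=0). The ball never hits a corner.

1. t=5/3 → R at (8,13/3); v=(-3,2)
2. t=8/3 → L at (0,29/3); v=(3,2)
3. t=1/6 → T at (1/2,10); v=(3,-2)

Final position: (1/2,10)
Wall sequence: RLT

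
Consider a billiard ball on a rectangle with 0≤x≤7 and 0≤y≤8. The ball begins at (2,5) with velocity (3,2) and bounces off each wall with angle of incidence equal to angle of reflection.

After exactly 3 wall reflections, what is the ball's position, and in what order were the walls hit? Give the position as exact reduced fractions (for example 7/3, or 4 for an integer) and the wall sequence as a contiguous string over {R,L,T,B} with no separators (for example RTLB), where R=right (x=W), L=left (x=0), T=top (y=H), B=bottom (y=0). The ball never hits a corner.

Final position: (0,3)
Wall sequence: TRL

1. t=3/2 → T at (13/2,8); v=(3,-2)
2. t=1/6 → R at (7,23/3); v=(-3,-2)
3. t=7/3 → L at (0,3); v=(3,-2)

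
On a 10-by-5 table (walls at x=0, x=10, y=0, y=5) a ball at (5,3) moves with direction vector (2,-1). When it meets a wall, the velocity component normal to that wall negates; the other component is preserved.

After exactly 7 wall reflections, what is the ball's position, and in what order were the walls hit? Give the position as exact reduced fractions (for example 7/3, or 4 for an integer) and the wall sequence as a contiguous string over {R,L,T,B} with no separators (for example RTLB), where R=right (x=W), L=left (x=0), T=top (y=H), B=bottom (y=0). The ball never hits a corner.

1. t=5/2 → R at (10,1/2); v=(-2,-1)
2. t=1/2 → B at (9,0); v=(-2,1)
3. t=9/2 → L at (0,9/2); v=(2,1)
4. t=1/2 → T at (1,5); v=(2,-1)
5. t=9/2 → R at (10,1/2); v=(-2,-1)
6. t=1/2 → B at (9,0); v=(-2,1)
7. t=9/2 → L at (0,9/2); v=(2,1)

Final position: (0,9/2)
Wall sequence: RBLTRBL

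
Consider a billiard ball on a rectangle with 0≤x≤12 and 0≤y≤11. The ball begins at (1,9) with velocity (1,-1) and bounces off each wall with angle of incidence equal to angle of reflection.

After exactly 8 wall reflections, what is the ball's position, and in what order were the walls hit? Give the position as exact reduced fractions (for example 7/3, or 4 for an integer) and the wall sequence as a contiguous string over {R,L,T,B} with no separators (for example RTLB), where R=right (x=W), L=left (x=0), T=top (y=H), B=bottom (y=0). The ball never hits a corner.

1. t=9 → B at (10,0); v=(1,1)
2. t=2 → R at (12,2); v=(-1,1)
3. t=9 → T at (3,11); v=(-1,-1)
4. t=3 → L at (0,8); v=(1,-1)
5. t=8 → B at (8,0); v=(1,1)
6. t=4 → R at (12,4); v=(-1,1)
7. t=7 → T at (5,11); v=(-1,-1)
8. t=5 → L at (0,6); v=(1,-1)

Final position: (0,6)
Wall sequence: BRTLBRTL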